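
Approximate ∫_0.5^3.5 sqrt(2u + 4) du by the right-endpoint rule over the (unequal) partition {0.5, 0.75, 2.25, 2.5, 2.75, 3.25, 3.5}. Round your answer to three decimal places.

Subinterval widths: 0.25, 1.5, 0.25, 0.25, 0.5, 0.25.
Right endpoints: 0.75, 2.25, 2.5, 2.75, 3.25, 3.5.
f(0.75) ≈ 2.345, f(2.25) ≈ 2.915, f(2.5) ≈ 3.000, f(2.75) ≈ 3.082, f(3.25) ≈ 3.240, f(3.5) ≈ 3.317.
Sum = Σ Δu_i · f(u_i).
Sum ≈ 8.929.

8.929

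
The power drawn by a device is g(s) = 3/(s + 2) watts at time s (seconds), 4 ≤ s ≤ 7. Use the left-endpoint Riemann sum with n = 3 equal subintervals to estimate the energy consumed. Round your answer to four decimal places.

Δs = (7 − 4)/3 = 1.
Left endpoints: 4, 5, 6.
g(4) = 0.5, g(5) = 3/7, g(6) = 0.375.
Sum = Δs · [g(4) + g(5) + g(6)].
Sum ≈ 1.3036.

1.3036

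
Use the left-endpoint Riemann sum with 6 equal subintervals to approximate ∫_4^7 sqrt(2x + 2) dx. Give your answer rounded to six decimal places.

Δx = (7 − 4)/6 = 0.5.
Left endpoints: 4, 4.5, 5, 5.5, 6, 6.5.
f(4) ≈ 3.162278, f(4.5) ≈ 3.316625, f(5) ≈ 3.464102, f(5.5) ≈ 3.605551, f(6) ≈ 3.741657, f(6.5) ≈ 3.872983.
Sum = Δx · [f(4) + f(4.5) + f(5) + ...].
Sum ≈ 10.581598.

10.581598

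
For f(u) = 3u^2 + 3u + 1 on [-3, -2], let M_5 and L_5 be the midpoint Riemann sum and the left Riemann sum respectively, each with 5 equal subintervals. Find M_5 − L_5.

M_5 = 12.49.
L_5 = 13.72.
M_5 − L_5 = -1.23.

-1.23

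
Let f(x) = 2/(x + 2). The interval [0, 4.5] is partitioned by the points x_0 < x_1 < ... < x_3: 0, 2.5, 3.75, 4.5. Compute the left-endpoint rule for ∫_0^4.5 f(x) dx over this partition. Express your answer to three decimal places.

3.316

Subinterval widths: 2.5, 1.25, 0.75.
Left endpoints: 0, 2.5, 3.75.
f(0) = 1, f(2.5) = 4/9, f(3.75) = 8/23.
Sum = Σ Δx_i · f(x_i).
Sum ≈ 3.316.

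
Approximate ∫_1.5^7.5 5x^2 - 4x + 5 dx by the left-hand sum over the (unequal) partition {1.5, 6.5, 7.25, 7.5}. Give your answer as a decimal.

253.640625

Subinterval widths: 5, 0.75, 0.25.
Left endpoints: 1.5, 6.5, 7.25.
f(1.5) = 10.25, f(6.5) = 190.25, f(7.25) = 238.8125.
Sum = Σ Δx_i · f(x_i).
Sum = 253.640625.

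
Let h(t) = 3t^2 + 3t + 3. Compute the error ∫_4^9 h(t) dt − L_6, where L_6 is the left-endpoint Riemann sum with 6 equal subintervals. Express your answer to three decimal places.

Exact integral: ∫_4^9 h(t) dt = 777.5.
L_6 ≈ 691.73611.
Error ≈ 777.5 − 691.73611 ≈ 85.764.

85.764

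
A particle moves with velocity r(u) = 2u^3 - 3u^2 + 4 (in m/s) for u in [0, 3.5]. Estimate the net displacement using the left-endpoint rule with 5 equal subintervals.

Δu = (3.5 − 0)/5 = 0.7.
Left endpoints: 0, 0.7, 1.4, 2.1, 2.8.
r(0) = 4, r(0.7) = 3.216, r(1.4) = 3.608, r(2.1) = 9.292, r(2.8) = 24.384.
Sum = Δu · [r(0) + r(0.7) + r(1.4) + r(2.1) + r(2.8)].
Sum = 31.15.

31.15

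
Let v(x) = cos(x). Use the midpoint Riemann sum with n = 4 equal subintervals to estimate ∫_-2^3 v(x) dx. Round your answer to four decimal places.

Δx = (3 − (-2))/4 = 1.25.
Midpoints: -1.375, -0.125, 1.125, 2.375.
v(-1.375) ≈ 0.1945, v(-0.125) ≈ 0.9922, v(1.125) ≈ 0.4312, v(2.375) ≈ -0.7203.
Sum = Δx · [v(-1.375) + v(-0.125) + v(1.125) + v(2.375)].
Sum ≈ 1.1221.

1.1221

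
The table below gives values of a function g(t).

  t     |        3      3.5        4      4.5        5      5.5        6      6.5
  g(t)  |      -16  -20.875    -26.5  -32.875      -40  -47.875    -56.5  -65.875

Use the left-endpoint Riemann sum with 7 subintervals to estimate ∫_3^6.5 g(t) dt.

Δt = 0.5.
Sum = 0.5·[(-16) + (-20.875) + (-26.5) + (-32.875) + (-40) + (-47.875) + (-56.5)] = -120.3125.

-120.3125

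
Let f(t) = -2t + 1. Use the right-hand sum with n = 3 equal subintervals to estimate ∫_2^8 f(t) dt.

Δt = (8 − 2)/3 = 2.
Right endpoints: 4, 6, 8.
f(4) = -7, f(6) = -11, f(8) = -15.
Sum = Δt · [f(4) + f(6) + f(8)].
Sum = -66.

-66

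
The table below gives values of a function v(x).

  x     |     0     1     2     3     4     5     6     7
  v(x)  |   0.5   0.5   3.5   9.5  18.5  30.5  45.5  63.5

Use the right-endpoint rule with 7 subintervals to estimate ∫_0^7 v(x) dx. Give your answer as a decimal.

171.5

Δx = 1.
Sum = 1·[0.5 + 3.5 + 9.5 + 18.5 + 30.5 + 45.5 + 63.5] = 171.5.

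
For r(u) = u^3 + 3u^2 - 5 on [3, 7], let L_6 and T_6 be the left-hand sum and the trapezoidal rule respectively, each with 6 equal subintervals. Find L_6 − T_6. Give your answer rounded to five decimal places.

-145.33333

L_6 = 736.
T_6 ≈ 881.3333333.
L_6 − T_6 ≈ -145.33333.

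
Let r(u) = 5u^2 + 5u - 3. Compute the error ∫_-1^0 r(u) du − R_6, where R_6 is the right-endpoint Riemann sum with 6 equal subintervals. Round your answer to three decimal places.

Exact integral: ∫_-1^0 r(u) du ≈ -3.83333.
R_6 ≈ -3.81019.
Error ≈ -3.83333 − (-3.81019) ≈ -0.023.

-0.023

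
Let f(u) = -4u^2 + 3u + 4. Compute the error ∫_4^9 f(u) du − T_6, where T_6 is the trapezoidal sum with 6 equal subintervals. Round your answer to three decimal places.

Exact integral: ∫_4^9 f(u) du ≈ -769.16667.
T_6 ≈ -771.48148.
Error ≈ -769.16667 − (-771.48148) ≈ 2.315.

2.315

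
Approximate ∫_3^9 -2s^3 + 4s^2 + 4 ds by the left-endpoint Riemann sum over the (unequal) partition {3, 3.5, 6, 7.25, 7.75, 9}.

-1576.2265625

Subinterval widths: 0.5, 2.5, 1.25, 0.5, 1.25.
Left endpoints: 3, 3.5, 6, 7.25, 7.75.
f(3) = -14, f(3.5) = -32.75, f(6) = -284, f(7.25) = -547.90625, f(7.75) = -686.71875.
Sum = Σ Δs_i · f(s_i).
Sum = -1576.2265625.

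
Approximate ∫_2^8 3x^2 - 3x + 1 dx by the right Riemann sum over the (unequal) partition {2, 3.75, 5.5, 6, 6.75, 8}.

Subinterval widths: 1.75, 1.75, 0.5, 0.75, 1.25.
Right endpoints: 3.75, 5.5, 6, 6.75, 8.
f(3.75) = 31.9375, f(5.5) = 75.25, f(6) = 91, f(6.75) = 117.4375, f(8) = 169.
Sum = Σ Δx_i · f(x_i).
Sum = 532.40625.

532.40625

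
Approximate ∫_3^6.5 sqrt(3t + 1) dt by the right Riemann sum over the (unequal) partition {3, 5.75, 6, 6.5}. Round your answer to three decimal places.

15.102

Subinterval widths: 2.75, 0.25, 0.5.
Right endpoints: 5.75, 6, 6.5.
f(5.75) ≈ 4.272, f(6) ≈ 4.359, f(6.5) ≈ 4.528.
Sum = Σ Δt_i · f(t_i).
Sum ≈ 15.102.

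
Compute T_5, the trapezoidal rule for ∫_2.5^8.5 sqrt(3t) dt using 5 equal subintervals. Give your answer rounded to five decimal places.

24.02100

Δt = (8.5 − 2.5)/5 = 1.2.
f(2.5) ≈ 2.73861, f(3.7) ≈ 3.33167, f(4.9) ≈ 3.83406, f(6.1) ≈ 4.27785, f(7.3) ≈ 4.67974, f(8.5) ≈ 5.04975.
T_5 = (Δt/2)·[f(t_0) + 2f(t_1) + ... + 2f(t_{4}) + f(t_5)].
Sum ≈ 24.02100.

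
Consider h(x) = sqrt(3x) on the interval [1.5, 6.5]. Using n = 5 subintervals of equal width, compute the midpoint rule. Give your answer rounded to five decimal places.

17.02922

Δx = (6.5 − 1.5)/5 = 1.
Midpoints: 2, 3, 4, 5, 6.
h(2) ≈ 2.44949, h(3) ≈ 3.00000, h(4) ≈ 3.46410, h(5) ≈ 3.87298, h(6) ≈ 4.24264.
Sum = Δx · [h(2) + h(3) + h(4) + h(5) + h(6)].
Sum ≈ 17.02922.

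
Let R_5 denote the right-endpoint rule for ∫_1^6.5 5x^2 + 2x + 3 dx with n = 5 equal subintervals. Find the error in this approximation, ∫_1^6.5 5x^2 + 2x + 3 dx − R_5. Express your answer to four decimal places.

-125.0333

Exact integral: ∫_1^6.5 f(x) dx ≈ 513.791667.
R_5 = 638.825.
Error ≈ 513.791667 − 638.825 ≈ -125.0333.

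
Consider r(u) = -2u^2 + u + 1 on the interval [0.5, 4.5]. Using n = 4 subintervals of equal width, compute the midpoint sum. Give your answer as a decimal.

-46

Δu = (4.5 − 0.5)/4 = 1.
Midpoints: 1, 2, 3, 4.
r(1) = 0, r(2) = -5, r(3) = -14, r(4) = -27.
Sum = Δu · [r(1) + r(2) + r(3) + r(4)].
Sum = -46.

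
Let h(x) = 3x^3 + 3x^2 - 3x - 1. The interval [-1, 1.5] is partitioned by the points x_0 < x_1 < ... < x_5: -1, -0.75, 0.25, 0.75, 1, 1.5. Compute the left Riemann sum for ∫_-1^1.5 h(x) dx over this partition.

Subinterval widths: 0.25, 1, 0.5, 0.25, 0.5.
Left endpoints: -1, -0.75, 0.25, 0.75, 1.
h(-1) = 2, h(-0.75) = 1.671875, h(0.25) = -1.515625, h(0.75) = -0.296875, h(1) = 2.
Sum = Σ Δx_i · h(x_i).
Sum = 2.33984375.

2.33984375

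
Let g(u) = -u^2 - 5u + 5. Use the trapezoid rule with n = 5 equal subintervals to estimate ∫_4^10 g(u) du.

-493.44

Δu = (10 − 4)/5 = 1.2.
g(4) = -31, g(5.2) = -48.04, g(6.4) = -67.96, g(7.6) = -90.76, g(8.8) = -116.44, g(10) = -145.
T_5 = (Δu/2)·[g(u_0) + 2g(u_1) + ... + 2g(u_{4}) + g(u_5)].
Sum = -493.44.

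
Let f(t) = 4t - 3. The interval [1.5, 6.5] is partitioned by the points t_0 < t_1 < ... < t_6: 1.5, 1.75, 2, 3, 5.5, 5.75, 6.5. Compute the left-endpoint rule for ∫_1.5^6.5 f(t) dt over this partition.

Subinterval widths: 0.25, 0.25, 1, 2.5, 0.25, 0.75.
Left endpoints: 1.5, 1.75, 2, 3, 5.5, 5.75.
f(1.5) = 3, f(1.75) = 4, f(2) = 5, f(3) = 9, f(5.5) = 19, f(5.75) = 20.
Sum = Σ Δt_i · f(t_i).
Sum = 49.

49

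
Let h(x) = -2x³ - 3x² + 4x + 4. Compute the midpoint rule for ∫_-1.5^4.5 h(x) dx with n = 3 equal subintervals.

-213

Δx = (4.5 − (-1.5))/3 = 2.
Midpoints: -0.5, 1.5, 3.5.
h(-0.5) = 1.5, h(1.5) = -3.5, h(3.5) = -104.5.
Sum = Δx · [h(-0.5) + h(1.5) + h(3.5)].
Sum = -213.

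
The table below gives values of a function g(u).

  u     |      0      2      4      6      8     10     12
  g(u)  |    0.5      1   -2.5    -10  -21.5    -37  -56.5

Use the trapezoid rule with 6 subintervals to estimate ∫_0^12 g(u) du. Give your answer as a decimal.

Δu = 2.
T_6 = (2/2)·[0.5 + 2·1 + 2·(-2.5) + 2·(-10) + 2·(-21.5) + 2·(-37) + (-56.5)] = -196.

-196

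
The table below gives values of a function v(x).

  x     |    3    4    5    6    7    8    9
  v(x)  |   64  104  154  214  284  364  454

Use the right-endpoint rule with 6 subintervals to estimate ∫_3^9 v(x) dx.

1574

Δx = 1.
Sum = 1·[104 + 154 + 214 + 284 + 364 + 454] = 1574.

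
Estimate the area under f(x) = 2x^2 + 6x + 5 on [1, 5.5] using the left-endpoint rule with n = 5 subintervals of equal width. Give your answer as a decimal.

183.24

Δx = (5.5 − 1)/5 = 0.9.
Left endpoints: 1, 1.9, 2.8, 3.7, 4.6.
f(1) = 13, f(1.9) = 23.62, f(2.8) = 37.48, f(3.7) = 54.58, f(4.6) = 74.92.
Sum = Δx · [f(1) + f(1.9) + f(2.8) + f(3.7) + f(4.6)].
Sum = 183.24.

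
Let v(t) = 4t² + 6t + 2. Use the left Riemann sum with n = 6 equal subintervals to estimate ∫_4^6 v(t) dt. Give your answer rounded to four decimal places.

251.4815

Δt = (6 − 4)/6 = 1/3.
Left endpoints: 4, 13/3, 14/3, 5, 16/3, 17/3.
v(4) = 90, v(13/3) = 928/9, v(14/3) = 1054/9, v(5) = 132, v(16/3) = 1330/9, v(17/3) = 1480/9.
Sum = Δt · [v(4) + v(13/3) + v(14/3) + ...].
Sum ≈ 251.4815.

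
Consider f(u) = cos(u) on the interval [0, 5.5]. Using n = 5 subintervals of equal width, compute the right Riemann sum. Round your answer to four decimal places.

Δu = (5.5 − 0)/5 = 1.1.
Right endpoints: 1.1, 2.2, 3.3, 4.4, 5.5.
f(1.1) ≈ 0.4536, f(2.2) ≈ -0.5885, f(3.3) ≈ -0.9875, f(4.4) ≈ -0.3073, f(5.5) ≈ 0.7087.
Sum = Δu · [f(1.1) + f(2.2) + f(3.3) + f(4.4) + f(5.5)].
Sum ≈ -0.7932.

-0.7932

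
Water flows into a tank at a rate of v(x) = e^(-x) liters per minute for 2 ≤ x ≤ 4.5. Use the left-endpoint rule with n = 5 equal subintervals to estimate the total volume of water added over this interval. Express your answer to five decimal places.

Δx = (4.5 − 2)/5 = 0.5.
Left endpoints: 2, 2.5, 3, 3.5, 4.
v(2) ≈ 0.13534, v(2.5) ≈ 0.08208, v(3) ≈ 0.04979, v(3.5) ≈ 0.03020, v(4) ≈ 0.01832.
Sum = Δx · [v(2) + v(2.5) + v(3) + v(3.5) + v(4)].
Sum ≈ 0.15786.

0.15786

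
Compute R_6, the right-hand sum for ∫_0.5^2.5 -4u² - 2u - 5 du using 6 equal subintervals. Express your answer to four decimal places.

-41.4815

Δu = (2.5 − 0.5)/6 = 1/3.
Right endpoints: 5/6, 7/6, 1.5, 11/6, 13/6, 2.5.
f(5/6) = -85/9, f(7/6) = -115/9, f(1.5) = -17, f(11/6) = -199/9, f(13/6) = -253/9, f(2.5) = -35.
Sum = Δu · [f(5/6) + f(7/6) + f(1.5) + ...].
Sum ≈ -41.4815.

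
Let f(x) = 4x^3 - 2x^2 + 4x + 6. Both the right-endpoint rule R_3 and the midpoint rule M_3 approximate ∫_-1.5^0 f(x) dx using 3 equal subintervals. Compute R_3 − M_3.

4.96875

R_3 = 2.5.
M_3 = -2.46875.
R_3 − M_3 = 4.96875.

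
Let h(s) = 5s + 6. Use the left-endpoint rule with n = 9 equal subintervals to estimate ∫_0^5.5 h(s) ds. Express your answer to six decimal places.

Δs = (5.5 − 0)/9 = 11/18.
Left endpoints: 0, 11/18, 11/9, 11/6, 22/9, 55/18, 11/3, 77/18, 44/9.
h(0) = 6, h(11/18) = 163/18, h(11/9) = 109/9, h(11/6) = 91/6, h(22/9) = 164/9, h(55/18) = 383/18, h(11/3) = 73/3, h(77/18) = 493/18, h(44/9) = 274/9.
Sum = Δs · [h(0) + h(11/18) + h(11/9) + ...].
Sum ≈ 100.222222.

100.222222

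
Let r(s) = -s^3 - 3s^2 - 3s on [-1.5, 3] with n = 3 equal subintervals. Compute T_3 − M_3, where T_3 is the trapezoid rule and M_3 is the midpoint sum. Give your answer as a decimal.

-13.2890625

T_3 = -68.34375.
M_3 = -55.0546875.
T_3 − M_3 = -13.2890625.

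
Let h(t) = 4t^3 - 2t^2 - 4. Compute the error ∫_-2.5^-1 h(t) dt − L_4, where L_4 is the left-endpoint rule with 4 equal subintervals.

13.74609375

Exact integral: ∫_-2.5^-1 h(t) dt = -53.8125.
L_4 = -67.55859375.
Error = -53.8125 − (-67.55859375) = 13.74609375.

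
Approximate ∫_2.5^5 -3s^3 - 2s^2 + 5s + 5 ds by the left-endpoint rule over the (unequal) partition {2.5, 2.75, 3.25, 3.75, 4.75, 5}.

Subinterval widths: 0.25, 0.5, 0.5, 1, 0.25.
Left endpoints: 2.5, 2.75, 3.25, 3.75, 4.75.
f(2.5) = -41.875, f(2.75) = -58.765625, f(3.25) = -102.859375, f(3.75) = -162.578125, f(4.75) = -337.890625.
Sum = Σ Δs_i · f(s_i).
Sum = -338.33203125.

-338.33203125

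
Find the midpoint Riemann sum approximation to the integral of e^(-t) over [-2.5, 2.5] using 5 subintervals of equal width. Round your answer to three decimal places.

11.611

Δt = (2.5 − (-2.5))/5 = 1.
Midpoints: -2, -1, 0, 1, 2.
f(-2) ≈ 7.389, f(-1) ≈ 2.718, f(0) ≈ 1.000, f(1) ≈ 0.368, f(2) ≈ 0.135.
Sum = Δt · [f(-2) + f(-1) + f(0) + f(1) + f(2)].
Sum ≈ 11.611.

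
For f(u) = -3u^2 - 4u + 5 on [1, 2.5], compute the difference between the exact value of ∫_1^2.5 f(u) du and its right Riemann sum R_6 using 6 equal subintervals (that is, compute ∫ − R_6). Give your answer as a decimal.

2.765625

Exact integral: ∫_1^2.5 f(u) du = -17.625.
R_6 = -20.390625.
Error = -17.625 − (-20.390625) = 2.765625.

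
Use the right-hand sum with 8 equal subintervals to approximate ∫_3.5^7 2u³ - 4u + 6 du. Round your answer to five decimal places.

1204.72803

Δu = (7 − 3.5)/8 = 0.4375.
Right endpoints: 3.9375, 4.375, 4.8125, 5.25, 5.6875, 6.125, 6.5625, 7.
f(3.9375) = 230079/2048, f(4.375) = 155.98046875, f(4.8125) = 429397/2048, f(5.25) = 274.40625, f(5.6875) = 719267/2048, f(6.125) = 441.06640625, f(6.5625) = 1116153/2048, f(7) = 664.
Sum = Δu · [f(3.9375) + f(4.375) + f(4.8125) + ...].
Sum ≈ 1204.72803.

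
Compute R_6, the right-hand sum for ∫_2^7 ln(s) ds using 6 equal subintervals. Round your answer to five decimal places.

7.73655

Δs = (7 − 2)/6 = 5/6.
Right endpoints: 17/6, 11/3, 4.5, 16/3, 37/6, 7.
f(17/6) ≈ 1.04145, f(11/3) ≈ 1.29928, f(4.5) ≈ 1.50408, f(16/3) ≈ 1.67398, f(37/6) ≈ 1.81916, f(7) ≈ 1.94591.
Sum = Δs · [f(17/6) + f(11/3) + f(4.5) + ...].
Sum ≈ 7.73655.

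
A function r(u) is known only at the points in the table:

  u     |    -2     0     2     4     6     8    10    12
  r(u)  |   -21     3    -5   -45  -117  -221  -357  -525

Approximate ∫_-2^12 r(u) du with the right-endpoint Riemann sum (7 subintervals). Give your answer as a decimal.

-2534

Δu = 2.
Sum = 2·[3 + (-5) + (-45) + (-117) + (-221) + (-357) + (-525)] = -2534.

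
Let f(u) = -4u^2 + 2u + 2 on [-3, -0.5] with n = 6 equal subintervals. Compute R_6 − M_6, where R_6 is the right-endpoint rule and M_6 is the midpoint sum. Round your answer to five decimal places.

7.89931

R_6 ≈ -31.5393519.
M_6 ≈ -39.4386574.
R_6 − M_6 ≈ 7.89931.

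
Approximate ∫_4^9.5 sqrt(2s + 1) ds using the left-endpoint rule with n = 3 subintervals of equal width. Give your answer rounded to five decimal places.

19.43421

Δs = (9.5 − 4)/3 = 11/6.
Left endpoints: 4, 35/6, 23/3.
f(4) ≈ 3.00000, f(35/6) ≈ 3.55903, f(23/3) ≈ 4.04145.
Sum = Δs · [f(4) + f(35/6) + f(23/3)].
Sum ≈ 19.43421.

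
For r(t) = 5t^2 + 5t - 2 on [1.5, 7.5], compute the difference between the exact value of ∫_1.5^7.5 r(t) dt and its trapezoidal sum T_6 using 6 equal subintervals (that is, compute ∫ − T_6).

Exact integral: ∫_1.5^7.5 r(t) dt = 820.5.
T_6 = 825.5.
Error = 820.5 − 825.5 = -5.

-5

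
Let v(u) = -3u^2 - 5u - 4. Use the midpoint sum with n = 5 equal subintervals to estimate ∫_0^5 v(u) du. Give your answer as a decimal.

Δu = (5 − 0)/5 = 1.
Midpoints: 0.5, 1.5, 2.5, 3.5, 4.5.
v(0.5) = -7.25, v(1.5) = -18.25, v(2.5) = -35.25, v(3.5) = -58.25, v(4.5) = -87.25.
Sum = Δu · [v(0.5) + v(1.5) + v(2.5) + v(3.5) + v(4.5)].
Sum = -206.25.

-206.25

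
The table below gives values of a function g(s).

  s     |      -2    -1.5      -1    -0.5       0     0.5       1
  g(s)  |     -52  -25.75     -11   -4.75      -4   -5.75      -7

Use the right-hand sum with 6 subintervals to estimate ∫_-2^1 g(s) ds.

Δs = 0.5.
Sum = 0.5·[(-25.75) + (-11) + (-4.75) + (-4) + (-5.75) + (-7)] = -29.125.

-29.125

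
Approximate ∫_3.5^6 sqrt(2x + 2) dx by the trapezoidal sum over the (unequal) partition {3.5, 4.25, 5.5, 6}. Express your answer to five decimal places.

Subinterval widths: 0.75, 1.25, 0.5.
f(3.5) ≈ 3.00000, f(4.25) ≈ 3.24037, f(5.5) ≈ 3.60555, f(6) ≈ 3.74166.
On each subinterval the trapezoid contributes (Δx_i/2)·[f(x_{i-1}) + f(x_i)].
Sum ≈ 8.45564.

8.45564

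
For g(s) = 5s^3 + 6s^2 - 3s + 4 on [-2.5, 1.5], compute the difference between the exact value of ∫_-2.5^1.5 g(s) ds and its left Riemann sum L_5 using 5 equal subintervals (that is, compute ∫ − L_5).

24.24

Exact integral: ∫_-2.5^1.5 g(s) ds = 17.5.
L_5 = -6.74.
Error = 17.5 − (-6.74) = 24.24.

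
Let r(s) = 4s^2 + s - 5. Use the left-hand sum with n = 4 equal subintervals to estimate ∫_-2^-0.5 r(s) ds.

3.796875

Δs = (-0.5 − (-2))/4 = 0.375.
Left endpoints: -2, -1.625, -1.25, -0.875.
r(-2) = 9, r(-1.625) = 3.9375, r(-1.25) = 0, r(-0.875) = -2.8125.
Sum = Δs · [r(-2) + r(-1.625) + r(-1.25) + r(-0.875)].
Sum = 3.796875.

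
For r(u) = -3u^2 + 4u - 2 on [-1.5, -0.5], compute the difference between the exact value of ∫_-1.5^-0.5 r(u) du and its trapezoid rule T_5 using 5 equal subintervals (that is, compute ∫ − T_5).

Exact integral: ∫_-1.5^-0.5 r(u) du = -9.25.
T_5 = -9.27.
Error = -9.25 − (-9.27) = 0.02.

0.02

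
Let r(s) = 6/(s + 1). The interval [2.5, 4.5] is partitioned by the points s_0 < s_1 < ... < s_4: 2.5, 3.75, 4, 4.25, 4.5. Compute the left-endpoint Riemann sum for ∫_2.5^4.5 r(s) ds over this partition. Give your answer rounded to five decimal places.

Subinterval widths: 1.25, 0.25, 0.25, 0.25.
Left endpoints: 2.5, 3.75, 4, 4.25.
r(2.5) = 12/7, r(3.75) = 24/19, r(4) = 1.2, r(4.25) = 8/7.
Sum = Σ Δs_i · r(s_i).
Sum ≈ 3.04436.

3.04436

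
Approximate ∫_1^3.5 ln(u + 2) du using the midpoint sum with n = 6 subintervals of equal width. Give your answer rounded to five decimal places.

3.58137

Δu = (3.5 − 1)/6 = 5/12.
Midpoints: 29/24, 1.625, 49/24, 59/24, 2.875, 79/24.
f(29/24) ≈ 1.16575, f(1.625) ≈ 1.28785, f(49/24) ≈ 1.39666, f(59/24) ≈ 1.49478, f(2.875) ≈ 1.58412, f(79/24) ≈ 1.66613.
Sum = Δu · [f(29/24) + f(1.625) + f(49/24) + ...].
Sum ≈ 3.58137.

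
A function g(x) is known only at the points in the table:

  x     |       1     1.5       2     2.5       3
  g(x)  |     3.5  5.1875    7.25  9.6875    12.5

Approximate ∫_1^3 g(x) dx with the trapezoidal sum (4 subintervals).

Δx = 0.5.
T_4 = (0.5/2)·[3.5 + 2·5.1875 + 2·7.25 + 2·9.6875 + 12.5] = 15.0625.

15.0625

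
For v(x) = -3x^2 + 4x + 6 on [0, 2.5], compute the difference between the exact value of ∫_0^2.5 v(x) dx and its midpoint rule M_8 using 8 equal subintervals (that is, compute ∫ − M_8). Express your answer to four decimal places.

Exact integral: ∫_0^2.5 v(x) dx = 11.875.
M_8 ≈ 11.936035.
Error ≈ 11.875 − 11.936035 ≈ -0.0610.

-0.0610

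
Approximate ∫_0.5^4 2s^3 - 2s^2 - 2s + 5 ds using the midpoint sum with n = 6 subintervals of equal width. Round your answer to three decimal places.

Δs = (4 − 0.5)/6 = 7/12.
Midpoints: 19/24, 1.375, 47/24, 61/24, 3.125, 89/24.
f(19/24) = 21811/6912, f(1.375) = 3.66796875, f(47/24) = 58295/6912, f(61/24) = 137101/6912, f(3.125) = 40.25390625, f(89/24) = 498161/6912.
Sum = Δs · [f(19/24) + f(1.375) + f(47/24) + ...].
Sum ≈ 85.994.

85.994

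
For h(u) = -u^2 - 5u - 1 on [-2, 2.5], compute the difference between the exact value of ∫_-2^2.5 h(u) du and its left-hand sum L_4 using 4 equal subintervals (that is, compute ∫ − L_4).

-12.97265625

Exact integral: ∫_-2^2.5 h(u) du = -18.
L_4 = -5.02734375.
Error = -18 − (-5.02734375) = -12.97265625.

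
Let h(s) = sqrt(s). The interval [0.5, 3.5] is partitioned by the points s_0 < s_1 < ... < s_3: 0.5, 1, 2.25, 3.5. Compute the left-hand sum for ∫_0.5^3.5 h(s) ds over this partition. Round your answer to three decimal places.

3.479

Subinterval widths: 0.5, 1.25, 1.25.
Left endpoints: 0.5, 1, 2.25.
h(0.5) ≈ 0.707, h(1) ≈ 1.000, h(2.25) ≈ 1.500.
Sum = Σ Δs_i · h(s_i).
Sum ≈ 3.479.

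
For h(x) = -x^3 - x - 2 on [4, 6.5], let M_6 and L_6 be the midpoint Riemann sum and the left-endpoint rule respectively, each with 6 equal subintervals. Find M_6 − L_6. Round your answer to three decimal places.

M_6 ≈ -399.82096.
L_6 = -357.12890625.
M_6 − L_6 ≈ -42.692.

-42.692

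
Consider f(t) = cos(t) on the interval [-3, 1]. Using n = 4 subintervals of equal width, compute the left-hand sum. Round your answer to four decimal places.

Δt = (1 − (-3))/4 = 1.
Left endpoints: -3, -2, -1, 0.
f(-3) ≈ -0.9900, f(-2) ≈ -0.4161, f(-1) ≈ 0.5403, f(0) ≈ 1.0000.
Sum = Δt · [f(-3) + f(-2) + f(-1) + f(0)].
Sum ≈ 0.1342.

0.1342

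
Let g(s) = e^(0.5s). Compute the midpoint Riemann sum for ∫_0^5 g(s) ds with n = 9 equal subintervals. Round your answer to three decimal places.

Δs = (5 − 0)/9 = 5/9.
Midpoints: 5/18, 5/6, 25/18, 35/18, 2.5, 55/18, 65/18, 25/6, 85/18.
g(5/18) ≈ 1.149, g(5/6) ≈ 1.517, g(25/18) ≈ 2.003, g(35/18) ≈ 2.644, g(2.5) ≈ 3.490, g(55/18) ≈ 4.608, g(65/18) ≈ 6.083, g(25/6) ≈ 8.031, g(85/18) ≈ 10.603.
Sum = Δs · [g(5/18) + g(5/6) + g(25/18) + ...].
Sum ≈ 22.293.

22.293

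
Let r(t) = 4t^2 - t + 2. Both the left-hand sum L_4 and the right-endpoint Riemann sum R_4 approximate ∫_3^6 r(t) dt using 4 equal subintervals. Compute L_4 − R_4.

-78.75

L_4 = 206.25.
R_4 = 285.
L_4 − R_4 = -78.75.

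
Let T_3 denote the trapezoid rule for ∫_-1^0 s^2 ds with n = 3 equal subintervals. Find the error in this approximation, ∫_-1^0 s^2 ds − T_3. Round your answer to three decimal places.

Exact integral: ∫_-1^0 f(s) ds ≈ 0.33333.
T_3 ≈ 0.35185.
Error ≈ 0.33333 − 0.35185 ≈ -0.019.

-0.019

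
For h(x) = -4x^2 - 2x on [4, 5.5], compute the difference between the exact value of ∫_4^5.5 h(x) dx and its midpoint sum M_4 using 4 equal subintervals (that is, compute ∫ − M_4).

-0.0703125

Exact integral: ∫_4^5.5 h(x) dx = -150.75.
M_4 = -150.6796875.
Error = -150.75 − (-150.6796875) = -0.0703125.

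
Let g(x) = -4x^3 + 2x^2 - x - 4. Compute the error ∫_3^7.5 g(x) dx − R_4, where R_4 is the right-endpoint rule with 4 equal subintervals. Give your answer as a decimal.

895.74609375

Exact integral: ∫_3^7.5 g(x) dx = -2861.4375.
R_4 = -3757.18359375.
Error = -2861.4375 − (-3757.18359375) = 895.74609375.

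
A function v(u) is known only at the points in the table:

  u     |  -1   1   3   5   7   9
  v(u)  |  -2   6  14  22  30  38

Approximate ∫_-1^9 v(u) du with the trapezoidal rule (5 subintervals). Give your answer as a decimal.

180

Δu = 2.
T_5 = (2/2)·[(-2) + 2·6 + 2·14 + 2·22 + 2·30 + 38] = 180.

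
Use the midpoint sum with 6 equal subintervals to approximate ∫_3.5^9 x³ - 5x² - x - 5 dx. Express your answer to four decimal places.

392.0222

Δx = (9 − 3.5)/6 = 11/12.
Midpoints: 95/24, 4.875, 139/24, 161/24, 7.625, 205/24.
f(95/24) = -349465/13824, f(4.875) = -6577/512, f(139/24) = 217915/13824, f(161/24) = 900905/13824, f(7.625) = 71677/512, f(205/24) = 3384925/13824.
Sum = Δx · [f(95/24) + f(4.875) + f(139/24) + ...].
Sum ≈ 392.0222.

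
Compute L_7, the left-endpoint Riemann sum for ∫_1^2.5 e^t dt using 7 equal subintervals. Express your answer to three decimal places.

Δt = (2.5 − 1)/7 = 3/14.
Left endpoints: 1, 17/14, 10/7, 23/14, 13/7, 29/14, 16/7.
f(1) ≈ 2.718, f(17/14) ≈ 3.368, f(10/7) ≈ 4.173, f(23/14) ≈ 5.170, f(13/7) ≈ 6.405, f(29/14) ≈ 7.936, f(16/7) ≈ 9.833.
Sum = Δt · [f(1) + f(17/14) + f(10/7) + ...].
Sum ≈ 8.486.

8.486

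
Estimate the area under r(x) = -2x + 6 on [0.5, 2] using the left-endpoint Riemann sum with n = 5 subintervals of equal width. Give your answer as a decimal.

5.7

Δx = (2 − 0.5)/5 = 0.3.
Left endpoints: 0.5, 0.8, 1.1, 1.4, 1.7.
r(0.5) = 5, r(0.8) = 4.4, r(1.1) = 3.8, r(1.4) = 3.2, r(1.7) = 2.6.
Sum = Δx · [r(0.5) + r(0.8) + r(1.1) + r(1.4) + r(1.7)].
Sum = 5.7.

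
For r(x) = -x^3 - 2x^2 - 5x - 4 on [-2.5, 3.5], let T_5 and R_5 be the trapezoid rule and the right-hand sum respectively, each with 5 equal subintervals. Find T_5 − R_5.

60.3

T_5 = -110.79.
R_5 = -171.09.
T_5 − R_5 = 60.3.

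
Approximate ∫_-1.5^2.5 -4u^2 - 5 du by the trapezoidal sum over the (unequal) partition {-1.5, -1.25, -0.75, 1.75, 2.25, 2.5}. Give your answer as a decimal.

-55.9375

Subinterval widths: 0.25, 0.5, 2.5, 0.5, 0.25.
f(-1.5) = -14, f(-1.25) = -11.25, f(-0.75) = -7.25, f(1.75) = -17.25, f(2.25) = -25.25, f(2.5) = -30.
On each subinterval the trapezoid contributes (Δu_i/2)·[f(u_{i-1}) + f(u_i)].
Sum = -55.9375.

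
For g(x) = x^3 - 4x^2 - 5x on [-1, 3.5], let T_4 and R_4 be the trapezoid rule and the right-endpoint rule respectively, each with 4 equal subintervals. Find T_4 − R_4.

13.2890625

T_4 ≈ -49.5966797.
R_4 ≈ -62.8857422.
T_4 − R_4 = 13.2890625.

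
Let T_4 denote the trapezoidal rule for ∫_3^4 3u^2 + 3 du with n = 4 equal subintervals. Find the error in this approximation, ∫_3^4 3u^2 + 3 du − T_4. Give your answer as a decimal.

-0.03125

Exact integral: ∫_3^4 f(u) du = 40.
T_4 = 40.03125.
Error = 40 − 40.03125 = -0.03125.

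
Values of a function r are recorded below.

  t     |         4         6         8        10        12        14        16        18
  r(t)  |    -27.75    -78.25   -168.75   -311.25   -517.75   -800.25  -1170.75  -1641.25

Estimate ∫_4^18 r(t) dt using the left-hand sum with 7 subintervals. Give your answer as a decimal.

Δt = 2.
Sum = 2·[(-27.75) + (-78.25) + (-168.75) + (-311.25) + (-517.75) + (-800.25) + (-1170.75)] = -6149.5.

-6149.5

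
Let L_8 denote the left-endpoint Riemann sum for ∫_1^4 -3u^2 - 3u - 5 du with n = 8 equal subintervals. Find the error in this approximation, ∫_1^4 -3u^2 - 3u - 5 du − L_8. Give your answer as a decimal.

Exact integral: ∫_1^4 f(u) du = -100.5.
L_8 = -90.5859375.
Error = -100.5 − (-90.5859375) = -9.9140625.

-9.9140625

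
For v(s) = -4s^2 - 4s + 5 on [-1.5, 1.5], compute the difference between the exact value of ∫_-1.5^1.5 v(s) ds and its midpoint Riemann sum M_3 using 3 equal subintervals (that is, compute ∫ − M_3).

-1

Exact integral: ∫_-1.5^1.5 v(s) ds = 6.
M_3 = 7.
Error = 6 − 7 = -1.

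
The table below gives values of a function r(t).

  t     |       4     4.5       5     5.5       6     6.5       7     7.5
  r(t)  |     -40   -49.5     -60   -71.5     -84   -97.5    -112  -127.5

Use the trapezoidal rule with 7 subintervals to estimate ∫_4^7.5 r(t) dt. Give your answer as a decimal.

-279.125

Δt = 0.5.
T_7 = (0.5/2)·[(-40) + 2·(-49.5) + 2·(-60) + 2·(-71.5) + 2·(-84) + 2·(-97.5) + 2·(-112) + (-127.5)] = -279.125.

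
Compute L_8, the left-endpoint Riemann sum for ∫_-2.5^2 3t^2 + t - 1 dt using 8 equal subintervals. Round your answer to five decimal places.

19.34473

Δt = (2 − (-2.5))/8 = 0.5625.
Left endpoints: -2.5, -1.9375, -1.375, -0.8125, -0.25, 0.3125, 0.875, 1.4375.
f(-2.5) = 15.25, f(-1.9375) = 8.32421875, f(-1.375) = 3.296875, f(-0.8125) = 0.16796875, f(-0.25) = -1.0625, f(0.3125) = -0.39453125, f(0.875) = 2.171875, f(1.4375) = 6.63671875.
Sum = Δt · [f(-2.5) + f(-1.9375) + f(-1.375) + ...].
Sum ≈ 19.34473.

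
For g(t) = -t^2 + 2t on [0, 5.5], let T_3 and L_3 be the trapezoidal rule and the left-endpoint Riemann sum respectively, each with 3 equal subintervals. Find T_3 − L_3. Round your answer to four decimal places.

T_3 ≈ -28.289352.
L_3 ≈ -10.643519.
T_3 − L_3 ≈ -17.6458.

-17.6458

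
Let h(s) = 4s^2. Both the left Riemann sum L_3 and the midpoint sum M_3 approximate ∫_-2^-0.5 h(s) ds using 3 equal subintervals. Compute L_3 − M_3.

L_3 = 14.5.
M_3 = 10.375.
L_3 − M_3 = 4.125.

4.125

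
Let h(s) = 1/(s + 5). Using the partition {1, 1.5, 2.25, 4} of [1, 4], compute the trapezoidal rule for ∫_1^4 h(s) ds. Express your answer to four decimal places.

Subinterval widths: 0.5, 0.75, 1.75.
h(1) = 1/6, h(1.5) = 2/13, h(2.25) = 4/29, h(4) = 1/9.
On each subinterval the trapezoid contributes (Δs_i/2)·[h(s_{i-1}) + h(s_i)].
Sum ≈ 0.4075.

0.4075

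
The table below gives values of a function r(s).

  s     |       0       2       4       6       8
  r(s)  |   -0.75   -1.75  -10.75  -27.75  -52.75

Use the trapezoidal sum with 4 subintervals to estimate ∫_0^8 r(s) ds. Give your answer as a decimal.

-134

Δs = 2.
T_4 = (2/2)·[(-0.75) + 2·(-1.75) + 2·(-10.75) + 2·(-27.75) + (-52.75)] = -134.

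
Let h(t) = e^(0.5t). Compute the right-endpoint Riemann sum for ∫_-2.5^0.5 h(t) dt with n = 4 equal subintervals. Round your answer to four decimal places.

Δt = (0.5 − (-2.5))/4 = 0.75.
Right endpoints: -1.75, -1, -0.25, 0.5.
h(-1.75) ≈ 0.4169, h(-1) ≈ 0.6065, h(-0.25) ≈ 0.8825, h(0.5) ≈ 1.2840.
Sum = Δt · [h(-1.75) + h(-1) + h(-0.25) + h(0.5)].
Sum ≈ 2.3924.

2.3924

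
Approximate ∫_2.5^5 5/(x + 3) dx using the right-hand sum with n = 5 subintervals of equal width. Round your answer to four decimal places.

Δx = (5 − 2.5)/5 = 0.5.
Right endpoints: 3, 3.5, 4, 4.5, 5.
f(3) = 5/6, f(3.5) = 10/13, f(4) = 5/7, f(4.5) = 2/3, f(5) = 0.625.
Sum = Δx · [f(3) + f(3.5) + f(4) + f(4.5) + f(5)].
Sum ≈ 1.8043.

1.8043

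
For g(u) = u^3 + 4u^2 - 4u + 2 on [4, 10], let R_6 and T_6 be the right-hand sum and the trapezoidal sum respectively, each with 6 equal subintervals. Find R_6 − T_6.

624

R_6 = 4177.
T_6 = 3553.
R_6 − T_6 = 624.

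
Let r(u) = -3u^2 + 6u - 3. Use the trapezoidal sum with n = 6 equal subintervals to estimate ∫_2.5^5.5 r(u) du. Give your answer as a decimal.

Δu = (5.5 − 2.5)/6 = 0.5.
r(2.5) = -6.75, r(3) = -12, r(3.5) = -18.75, r(4) = -27, r(4.5) = -36.75, r(5) = -48, r(5.5) = -60.75.
T_6 = (Δu/2)·[r(u_0) + 2r(u_1) + ... + 2r(u_{5}) + r(u_6)].
Sum = -88.125.

-88.125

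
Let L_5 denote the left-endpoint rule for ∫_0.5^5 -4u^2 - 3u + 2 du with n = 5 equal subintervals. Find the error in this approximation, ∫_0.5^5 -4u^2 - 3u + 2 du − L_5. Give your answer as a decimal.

-48.195

Exact integral: ∫_0.5^5 f(u) du = -194.625.
L_5 = -146.43.
Error = -194.625 − (-146.43) = -48.195.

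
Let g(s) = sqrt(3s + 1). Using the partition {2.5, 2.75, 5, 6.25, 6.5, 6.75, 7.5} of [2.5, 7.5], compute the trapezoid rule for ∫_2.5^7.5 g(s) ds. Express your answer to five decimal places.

19.75392

Subinterval widths: 0.25, 2.25, 1.25, 0.25, 0.25, 0.75.
g(2.5) ≈ 2.91548, g(2.75) ≈ 3.04138, g(5) ≈ 4.00000, g(6.25) ≈ 4.44410, g(6.5) ≈ 4.52769, g(6.75) ≈ 4.60977, g(7.5) ≈ 4.84768.
On each subinterval the trapezoid contributes (Δs_i/2)·[g(s_{i-1}) + g(s_i)].
Sum ≈ 19.75392.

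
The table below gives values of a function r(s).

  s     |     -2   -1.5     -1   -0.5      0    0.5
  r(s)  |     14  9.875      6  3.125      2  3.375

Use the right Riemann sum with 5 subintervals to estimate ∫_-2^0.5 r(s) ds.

12.1875

Δs = 0.5.
Sum = 0.5·[9.875 + 6 + 3.125 + 2 + 3.375] = 12.1875.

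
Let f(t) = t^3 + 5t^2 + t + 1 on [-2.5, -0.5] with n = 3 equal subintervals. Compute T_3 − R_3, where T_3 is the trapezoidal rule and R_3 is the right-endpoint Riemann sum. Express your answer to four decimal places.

T_3 ≈ 15.157407.
R_3 ≈ 10.990741.
T_3 − R_3 ≈ 4.1667.

4.1667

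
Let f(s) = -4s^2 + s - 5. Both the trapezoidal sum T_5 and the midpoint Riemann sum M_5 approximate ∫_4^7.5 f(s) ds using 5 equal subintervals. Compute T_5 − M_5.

-1.715

T_5 = -475.685.
M_5 = -473.97.
T_5 − M_5 = -1.715.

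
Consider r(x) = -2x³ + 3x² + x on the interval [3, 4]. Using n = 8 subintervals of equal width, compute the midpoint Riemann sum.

Δx = (4 − 3)/8 = 0.125.
Midpoints: 3.0625, 3.1875, 3.3125, 3.4375, 3.5625, 3.6875, 3.8125, 3.9375.
r(3.0625) = -53753/2048, r(3.1875) = -63699/2048, r(3.3125) = -74677/2048, r(3.4375) = -86735/2048, r(3.5625) = -99921/2048, r(3.6875) = -114283/2048, r(3.8125) = -129869/2048, r(3.9375) = -146727/2048.
Sum = Δx · [r(3.0625) + r(3.1875) + r(3.3125) + ...].
Sum = -46.9765625.

-46.9765625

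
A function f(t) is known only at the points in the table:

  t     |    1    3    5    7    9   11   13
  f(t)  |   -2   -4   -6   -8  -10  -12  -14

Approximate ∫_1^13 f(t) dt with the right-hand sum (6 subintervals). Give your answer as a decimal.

-108

Δt = 2.
Sum = 2·[(-4) + (-6) + (-8) + (-10) + (-12) + (-14)] = -108.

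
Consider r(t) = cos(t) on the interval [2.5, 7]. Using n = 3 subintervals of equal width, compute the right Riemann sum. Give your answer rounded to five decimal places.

Δt = (7 − 2.5)/3 = 1.5.
Right endpoints: 4, 5.5, 7.
r(4) ≈ -0.65364, r(5.5) ≈ 0.70867, r(7) ≈ 0.75390.
Sum = Δt · [r(4) + r(5.5) + r(7)].
Sum ≈ 1.21339.

1.21339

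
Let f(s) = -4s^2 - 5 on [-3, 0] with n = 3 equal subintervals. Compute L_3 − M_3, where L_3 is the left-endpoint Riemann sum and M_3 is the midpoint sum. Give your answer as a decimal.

-21

L_3 = -71.
M_3 = -50.
L_3 − M_3 = -21.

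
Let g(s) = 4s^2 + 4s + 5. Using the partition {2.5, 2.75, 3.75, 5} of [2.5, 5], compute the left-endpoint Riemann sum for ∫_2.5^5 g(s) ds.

Subinterval widths: 0.25, 1, 1.25.
Left endpoints: 2.5, 2.75, 3.75.
g(2.5) = 40, g(2.75) = 46.25, g(3.75) = 76.25.
Sum = Σ Δs_i · g(s_i).
Sum = 151.5625.

151.5625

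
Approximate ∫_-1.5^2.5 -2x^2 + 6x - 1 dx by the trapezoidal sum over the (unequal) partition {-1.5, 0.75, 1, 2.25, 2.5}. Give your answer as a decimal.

-9.125

Subinterval widths: 2.25, 0.25, 1.25, 0.25.
f(-1.5) = -14.5, f(0.75) = 2.375, f(1) = 3, f(2.25) = 2.375, f(2.5) = 1.5.
On each subinterval the trapezoid contributes (Δx_i/2)·[f(x_{i-1}) + f(x_i)].
Sum = -9.125.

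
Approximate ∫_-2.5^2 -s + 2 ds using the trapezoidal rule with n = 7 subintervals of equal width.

Δs = (2 − (-2.5))/7 = 9/14.
f(-2.5) = 4.5, f(-13/7) = 27/7, f(-17/14) = 45/14, f(-4/7) = 18/7, f(1/14) = 27/14, f(5/7) = 9/7, f(19/14) = 9/14, f(2) = 0.
T_7 = (Δs/2)·[f(s_0) + 2f(s_1) + ... + 2f(s_{6}) + f(s_7)].
Sum = 10.125.

10.125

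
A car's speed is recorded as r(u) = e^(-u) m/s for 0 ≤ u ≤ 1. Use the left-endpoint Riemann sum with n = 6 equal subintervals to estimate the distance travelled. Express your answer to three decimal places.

0.686

Δu = (1 − 0)/6 = 1/6.
Left endpoints: 0, 1/6, 1/3, 0.5, 2/3, 5/6.
r(0) ≈ 1.000, r(1/6) ≈ 0.846, r(1/3) ≈ 0.717, r(0.5) ≈ 0.607, r(2/3) ≈ 0.513, r(5/6) ≈ 0.435.
Sum = Δu · [r(0) + r(1/6) + r(1/3) + ...].
Sum ≈ 0.686.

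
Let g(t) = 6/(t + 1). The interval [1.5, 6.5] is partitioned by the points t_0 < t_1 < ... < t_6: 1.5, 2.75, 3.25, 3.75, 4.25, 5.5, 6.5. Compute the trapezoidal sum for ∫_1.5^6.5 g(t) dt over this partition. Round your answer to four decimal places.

6.6759

Subinterval widths: 1.25, 0.5, 0.5, 0.5, 1.25, 1.
g(1.5) = 2.4, g(2.75) = 1.6, g(3.25) = 24/17, g(3.75) = 24/19, g(4.25) = 8/7, g(5.5) = 12/13, g(6.5) = 0.8.
On each subinterval the trapezoid contributes (Δt_i/2)·[g(t_{i-1}) + g(t_i)].
Sum ≈ 6.6759.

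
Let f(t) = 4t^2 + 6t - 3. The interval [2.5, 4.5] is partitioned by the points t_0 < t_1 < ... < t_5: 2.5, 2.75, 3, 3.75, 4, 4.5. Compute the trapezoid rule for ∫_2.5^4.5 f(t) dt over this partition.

Subinterval widths: 0.25, 0.25, 0.75, 0.25, 0.5.
f(2.5) = 37, f(2.75) = 43.75, f(3) = 51, f(3.75) = 75.75, f(4) = 85, f(4.5) = 105.
On each subinterval the trapezoid contributes (Δt_i/2)·[f(t_{i-1}) + f(t_i)].
Sum = 137.0625.

137.0625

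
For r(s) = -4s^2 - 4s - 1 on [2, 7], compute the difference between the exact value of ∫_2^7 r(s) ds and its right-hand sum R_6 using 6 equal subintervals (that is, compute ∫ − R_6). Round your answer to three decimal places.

85.648

Exact integral: ∫_2^7 r(s) ds ≈ -541.66667.
R_6 ≈ -627.31481.
Error ≈ -541.66667 − (-627.31481) ≈ 85.648.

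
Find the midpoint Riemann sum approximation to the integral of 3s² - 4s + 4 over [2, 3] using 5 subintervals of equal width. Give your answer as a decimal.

Δs = (3 − 2)/5 = 0.2.
Midpoints: 2.1, 2.3, 2.5, 2.7, 2.9.
f(2.1) = 8.83, f(2.3) = 10.67, f(2.5) = 12.75, f(2.7) = 15.07, f(2.9) = 17.63.
Sum = Δs · [f(2.1) + f(2.3) + f(2.5) + f(2.7) + f(2.9)].
Sum = 12.99.

12.99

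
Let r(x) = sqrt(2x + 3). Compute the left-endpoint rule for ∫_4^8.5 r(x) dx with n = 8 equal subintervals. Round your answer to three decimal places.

17.326

Δx = (8.5 − 4)/8 = 0.5625.
Left endpoints: 4, 4.5625, 5.125, 5.6875, 6.25, 6.8125, 7.375, 7.9375.
r(4) ≈ 3.317, r(4.5625) ≈ 3.482, r(5.125) ≈ 3.640, r(5.6875) ≈ 3.791, r(6.25) ≈ 3.937, r(6.8125) ≈ 4.077, r(7.375) ≈ 4.213, r(7.9375) ≈ 4.345.
Sum = Δx · [r(4) + r(4.5625) + r(5.125) + ...].
Sum ≈ 17.326.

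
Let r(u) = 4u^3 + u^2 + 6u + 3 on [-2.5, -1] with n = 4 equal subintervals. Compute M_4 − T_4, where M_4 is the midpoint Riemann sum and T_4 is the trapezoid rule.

M_4 = -44.0859375.
T_4 = -45.140625.
M_4 − T_4 = 1.0546875.

1.0546875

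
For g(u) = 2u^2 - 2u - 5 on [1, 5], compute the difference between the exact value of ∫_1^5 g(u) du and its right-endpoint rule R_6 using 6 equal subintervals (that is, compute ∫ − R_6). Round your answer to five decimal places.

-13.92593

Exact integral: ∫_1^5 g(u) du ≈ 38.6666667.
R_6 ≈ 52.5925926.
Error ≈ 38.6666667 − 52.5925926 ≈ -13.92593.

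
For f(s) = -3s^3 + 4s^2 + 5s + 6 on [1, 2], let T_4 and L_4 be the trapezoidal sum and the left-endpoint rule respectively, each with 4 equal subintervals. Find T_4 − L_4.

T_4 = 11.484375.
L_4 = 11.984375.
T_4 − L_4 = -0.5.

-0.5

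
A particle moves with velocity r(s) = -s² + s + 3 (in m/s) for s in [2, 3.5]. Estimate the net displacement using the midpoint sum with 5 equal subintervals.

Δs = (3.5 − 2)/5 = 0.3.
Midpoints: 2.15, 2.45, 2.75, 3.05, 3.35.
r(2.15) = 0.5275, r(2.45) = -0.5525, r(2.75) = -1.8125, r(3.05) = -3.2525, r(3.35) = -4.8725.
Sum = Δs · [r(2.15) + r(2.45) + r(2.75) + r(3.05) + r(3.35)].
Sum = -2.98875.

-2.98875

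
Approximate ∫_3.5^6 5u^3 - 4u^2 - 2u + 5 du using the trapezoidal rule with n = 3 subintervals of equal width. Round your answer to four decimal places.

Δu = (6 − 3.5)/3 = 5/6.
f(3.5) = 163.375, f(13/3) = 8858/27, f(31/6) = 124739/216, f(6) = 929.
T_3 = (Δu/2)·[f(u_0) + 2f(u_1) + 2f(u_2) + f(u_3)].
Sum ≈ 1209.7975.

1209.7975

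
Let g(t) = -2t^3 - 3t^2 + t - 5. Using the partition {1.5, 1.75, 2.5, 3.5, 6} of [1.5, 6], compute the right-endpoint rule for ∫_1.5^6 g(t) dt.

Subinterval widths: 0.25, 0.75, 1, 2.5.
Right endpoints: 1.75, 2.5, 3.5, 6.
g(1.75) = -23.15625, g(2.5) = -52.5, g(3.5) = -124, g(6) = -539.
Sum = Σ Δt_i · g(t_i).
Sum = -1516.6640625.

-1516.6640625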